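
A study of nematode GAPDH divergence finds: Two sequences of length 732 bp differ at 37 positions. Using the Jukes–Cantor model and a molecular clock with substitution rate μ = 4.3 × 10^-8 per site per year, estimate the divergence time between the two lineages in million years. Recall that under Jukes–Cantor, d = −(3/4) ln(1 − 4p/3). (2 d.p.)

p = 37/732 ≈ 0.050546.
d = −(3/4) ln(1 − 4p/3) = −0.75 ln(1 − 0.067395) = −0.75 ln(0.932605)
  = −0.75 × (-0.069774) = 0.052331 substitutions/site.
Under a molecular clock d = 2μt, so t = d/(2μ) = 0.052331 / (2 × 4.3 × 10^-8) = 0.61 million years.

0.61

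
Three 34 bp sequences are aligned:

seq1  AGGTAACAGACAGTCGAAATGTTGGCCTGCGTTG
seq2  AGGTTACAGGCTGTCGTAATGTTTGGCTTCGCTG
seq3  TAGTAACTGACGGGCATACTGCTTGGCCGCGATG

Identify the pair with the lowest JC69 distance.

seq1 and seq2

seq1–seq2: 8/34 differ, p = 0.235, d = 0.282.
seq1–seq3: 13/34 differ, p = 0.382, d = 0.535.
seq2–seq3: 13/34 differ, p = 0.382, d = 0.535.
The smallest distance is between seq1 and seq2.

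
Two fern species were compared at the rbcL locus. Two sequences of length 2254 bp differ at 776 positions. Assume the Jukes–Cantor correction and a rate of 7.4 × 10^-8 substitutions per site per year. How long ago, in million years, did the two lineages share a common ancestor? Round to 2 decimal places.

p = 776/2254 ≈ 0.344277.
d = −(3/4) ln(1 − 4p/3) = −0.75 ln(1 − 0.459036) = −0.75 ln(0.540964)
  = −0.75 × (-0.614403) = 0.460802 substitutions/site.
Under a molecular clock d = 2μt, so t = d/(2μ) = 0.460802 / (2 × 7.4 × 10^-8) = 3.11 million years.

3.11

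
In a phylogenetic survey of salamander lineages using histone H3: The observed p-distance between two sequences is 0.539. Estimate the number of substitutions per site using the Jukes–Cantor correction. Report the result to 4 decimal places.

0.9512

d = −(3/4) ln(1 − 4p/3) = −0.75 ln(1 − 0.718667) = −0.75 ln(0.281333)
  = −0.75 × (-1.268216) = 0.951162 substitutions/site.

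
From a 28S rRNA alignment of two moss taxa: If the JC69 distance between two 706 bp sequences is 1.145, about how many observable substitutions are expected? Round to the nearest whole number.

Invert JC69: p = (3/4)(1 − e^(−4d/3)) = 0.75 × (1 − e^(-1.526667)) = 0.75 × (1 − 0.217259) = 0.587056.
Expected differing sites = pL ≈ 0.587056 × 706 = 414.461536 ≈ 414.

414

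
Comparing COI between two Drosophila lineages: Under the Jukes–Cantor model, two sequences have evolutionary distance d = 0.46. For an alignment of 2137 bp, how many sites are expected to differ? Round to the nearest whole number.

Invert JC69: p = (3/4)(1 − e^(−4d/3)) = 0.75 × (1 − e^(-0.613333)) = 0.75 × (1 − 0.541543) = 0.343843.
Expected differing sites = pL ≈ 0.343843 × 2137 = 734.792491 ≈ 735.

735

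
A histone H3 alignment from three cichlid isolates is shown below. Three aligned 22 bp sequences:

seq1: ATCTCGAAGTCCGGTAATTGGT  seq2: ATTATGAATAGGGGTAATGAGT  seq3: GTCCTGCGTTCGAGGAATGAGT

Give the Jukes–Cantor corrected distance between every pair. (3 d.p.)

d(seq1,seq2) = 0.591, d(seq1,seq3) = 0.824, d(seq2,seq3) = 0.591

seq1–seq2: 9/22 sites differ → p ≈ 0.409091, d = −0.75 ln(1 − 0.545455) = 0.591344 ≈ 0.591.
seq1–seq3: 11/22 sites differ → p = 0.5, d = −0.75 ln(1 − 0.666667) = 0.823960 ≈ 0.824.
seq2–seq3: 9/22 sites differ → p ≈ 0.409091, d = −0.75 ln(1 − 0.545455) = 0.591344 ≈ 0.591.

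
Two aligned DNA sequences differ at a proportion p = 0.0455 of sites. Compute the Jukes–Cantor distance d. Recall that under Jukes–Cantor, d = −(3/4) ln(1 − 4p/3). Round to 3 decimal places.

0.047

d = −(3/4) ln(1 − 4p/3) = −0.75 ln(1 − 0.060667) = −0.75 ln(0.939333)
  = −0.75 × (-0.062585) = 0.046939 substitutions/site.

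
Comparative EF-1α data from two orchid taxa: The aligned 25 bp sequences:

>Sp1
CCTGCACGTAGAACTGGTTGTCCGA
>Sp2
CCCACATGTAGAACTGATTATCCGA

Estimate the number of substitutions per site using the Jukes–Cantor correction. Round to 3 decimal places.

0.233

The sequences differ at 5 of 25 sites (3, 4, 7, 17, 20), so p = 5/25 = 0.2.
d = −(3/4) ln(1 − 4p/3) = −0.75 ln(1 − 0.266667) = −0.75 ln(0.733333)
  = −0.75 × (-0.310155) = 0.232616 substitutions/site.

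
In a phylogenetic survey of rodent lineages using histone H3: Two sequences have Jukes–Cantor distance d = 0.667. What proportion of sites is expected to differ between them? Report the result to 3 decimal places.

p = (3/4)(1 − e^(−4d/3)) = 0.75 × (1 − e^(-0.889333)) = 0.75 × (1 − 0.410930) = 0.441803.

0.442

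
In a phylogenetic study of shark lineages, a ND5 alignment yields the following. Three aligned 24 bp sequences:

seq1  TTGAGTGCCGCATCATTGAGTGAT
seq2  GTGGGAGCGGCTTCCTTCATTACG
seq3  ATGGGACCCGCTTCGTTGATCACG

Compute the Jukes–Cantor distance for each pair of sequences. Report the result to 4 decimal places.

d(seq1,seq2) = 0.7083, d(seq1,seq3) = 0.7083, d(seq2,seq3) = 0.3041

seq1–seq2: 11/24 sites differ → p ≈ 0.458333, d = −0.75 ln(1 − 0.611111) = 0.708346 ≈ 0.7083.
seq1–seq3: 11/24 sites differ → p ≈ 0.458333, d = −0.75 ln(1 − 0.611111) = 0.708346 ≈ 0.7083.
seq2–seq3: 6/24 sites differ → p = 0.25, d = −0.75 ln(1 − 0.333333) = 0.304098 ≈ 0.3041.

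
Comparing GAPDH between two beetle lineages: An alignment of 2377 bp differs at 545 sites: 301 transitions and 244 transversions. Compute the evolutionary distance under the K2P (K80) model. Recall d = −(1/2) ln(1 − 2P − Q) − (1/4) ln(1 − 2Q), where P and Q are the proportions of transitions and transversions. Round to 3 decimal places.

P = 301/2377 ≈ 0.12663 and Q = 244/2377 ≈ 0.10265.
Under the Kimura two-parameter model, d = −½ ln(1 − 2P − Q) − ¼ ln(1 − 2Q).
1 − 2P − Q = 0.64409, giving −½ ln(0.64409) = 0.219958.
1 − 2Q = 0.7947, giving −¼ ln(0.7947) = 0.057448.
d = 0.219958 + 0.057448 = 0.277406.

0.277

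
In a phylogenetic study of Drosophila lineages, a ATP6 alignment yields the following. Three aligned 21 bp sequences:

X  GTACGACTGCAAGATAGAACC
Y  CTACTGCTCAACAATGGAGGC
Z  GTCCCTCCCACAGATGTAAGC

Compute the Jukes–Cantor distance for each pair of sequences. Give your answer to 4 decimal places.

d(X,Y) = 0.7557, d(X,Z) = 0.7557, d(Y,Z) = 0.7557

X–Y: 10/21 sites differ → p ≈ 0.47619, d = −0.75 ln(1 − 0.63492) = 0.755729 ≈ 0.7557.
X–Z: 10/21 sites differ → p ≈ 0.47619, d = −0.75 ln(1 − 0.63492) = 0.755729 ≈ 0.7557.
Y–Z: 10/21 sites differ → p ≈ 0.47619, d = −0.75 ln(1 − 0.63492) = 0.755729 ≈ 0.7557.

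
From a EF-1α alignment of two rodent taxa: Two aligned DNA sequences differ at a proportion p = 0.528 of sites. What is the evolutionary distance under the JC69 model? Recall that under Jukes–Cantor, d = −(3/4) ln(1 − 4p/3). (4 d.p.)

0.9130

d = −(3/4) ln(1 − 4p/3) = −0.75 ln(1 − 0.704) = −0.75 ln(0.296)
  = −0.75 × (-1.217396) = 0.913047 substitutions/site.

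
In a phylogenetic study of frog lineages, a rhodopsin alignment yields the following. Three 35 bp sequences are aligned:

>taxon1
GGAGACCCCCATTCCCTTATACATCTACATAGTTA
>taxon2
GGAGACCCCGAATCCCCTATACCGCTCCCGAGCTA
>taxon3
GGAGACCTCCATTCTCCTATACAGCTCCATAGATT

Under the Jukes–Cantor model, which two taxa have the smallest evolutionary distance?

taxon1 and taxon3

taxon1–taxon2: 9/35 differ, p = 0.257, d = 0.315.
taxon1–taxon3: 7/35 differ, p = 0.200, d = 0.233.
taxon2–taxon3: 9/35 differ, p = 0.257, d = 0.315.
The smallest distance is between taxon1 and taxon3.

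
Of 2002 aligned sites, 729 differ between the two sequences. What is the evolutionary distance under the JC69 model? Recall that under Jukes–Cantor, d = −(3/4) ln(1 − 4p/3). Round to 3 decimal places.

p = 729/2002 ≈ 0.364136.
d = −(3/4) ln(1 − 4p/3) = −0.75 ln(1 − 0.485515) = −0.75 ln(0.514485)
  = −0.75 × (-0.664589) = 0.498442 substitutions/site.

0.498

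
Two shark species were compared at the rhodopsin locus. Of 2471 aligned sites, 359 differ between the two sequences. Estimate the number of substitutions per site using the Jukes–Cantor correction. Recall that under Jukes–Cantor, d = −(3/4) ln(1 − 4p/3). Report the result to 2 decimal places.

0.16

p = 359/2471 ≈ 0.145285.
d = −(3/4) ln(1 − 4p/3) = −0.75 ln(1 − 0.193713) = −0.75 ln(0.806287)
  = −0.75 × (-0.215316) = 0.161487 substitutions/site.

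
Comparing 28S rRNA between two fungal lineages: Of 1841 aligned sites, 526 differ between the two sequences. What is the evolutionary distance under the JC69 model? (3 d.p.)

p = 526/1841 ≈ 0.285714.
d = −(3/4) ln(1 − 4p/3) = −0.75 ln(1 − 0.380952) = −0.75 ln(0.619048)
  = −0.75 × (-0.479572) = 0.359679 substitutions/site.

0.360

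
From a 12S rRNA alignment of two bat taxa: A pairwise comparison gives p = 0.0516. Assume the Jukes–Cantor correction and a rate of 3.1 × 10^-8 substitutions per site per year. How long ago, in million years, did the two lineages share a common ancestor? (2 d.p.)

0.86

d = −(3/4) ln(1 − 4p/3) = −0.75 ln(1 − 0.0688) = −0.75 ln(0.9312)
  = −0.75 × (-0.071281) = 0.053461 substitutions/site.
Under a molecular clock d = 2μt, so t = d/(2μ) = 0.053461 / (2 × 3.1 × 10^-8) = 0.86 million years.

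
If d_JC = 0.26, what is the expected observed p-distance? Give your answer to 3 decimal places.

0.220

p = (3/4)(1 − e^(−4d/3)) = 0.75 × (1 − e^(-0.346667)) = 0.75 × (1 − 0.707041) = 0.219719.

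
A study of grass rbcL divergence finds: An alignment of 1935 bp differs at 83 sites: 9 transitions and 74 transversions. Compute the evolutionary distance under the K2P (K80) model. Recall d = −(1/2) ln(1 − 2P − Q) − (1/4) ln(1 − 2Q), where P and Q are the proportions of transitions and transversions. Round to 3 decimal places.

0.044

P = 9/1935 ≈ 0.004651 and Q = 74/1935 ≈ 0.038243.
Under the Kimura two-parameter model, d = −½ ln(1 − 2P − Q) − ¼ ln(1 − 2Q).
1 − 2P − Q = 0.952455, giving −½ ln(0.952455) = 0.024356.
1 − 2Q = 0.923514, giving −¼ ln(0.923514) = 0.019892.
d = 0.024356 + 0.019892 = 0.044248.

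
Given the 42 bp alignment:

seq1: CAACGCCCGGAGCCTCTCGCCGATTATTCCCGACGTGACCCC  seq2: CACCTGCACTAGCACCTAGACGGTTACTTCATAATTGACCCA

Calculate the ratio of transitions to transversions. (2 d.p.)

0.29

Transitions are A↔G and C↔T; transversions are all other mismatches.
Transitions: 4. Transversions: 14.
R = 4/14 = 0.285714… ≈ 0.29 (to 2 d.p.).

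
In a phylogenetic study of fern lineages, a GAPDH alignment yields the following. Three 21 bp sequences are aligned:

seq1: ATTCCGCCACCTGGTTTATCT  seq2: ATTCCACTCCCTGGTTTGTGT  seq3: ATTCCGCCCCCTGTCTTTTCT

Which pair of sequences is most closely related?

seq1 and seq3

seq1–seq2: 5/21 differ, p = 0.238, d = 0.286.
seq1–seq3: 4/21 differ, p = 0.190, d = 0.220.
seq2–seq3: 6/21 differ, p = 0.286, d = 0.360.
The smallest distance is between seq1 and seq3.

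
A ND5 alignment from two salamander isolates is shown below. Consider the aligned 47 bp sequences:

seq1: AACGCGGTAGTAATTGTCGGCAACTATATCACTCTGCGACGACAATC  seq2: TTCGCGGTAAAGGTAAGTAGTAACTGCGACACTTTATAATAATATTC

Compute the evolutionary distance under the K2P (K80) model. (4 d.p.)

Of 47 sites, 17 differences are transitions and 7 are transversions, so P = 17/47 ≈ 0.361702 and Q = 7/47 ≈ 0.148936.
Under the Kimura two-parameter model, d = −½ ln(1 − 2P − Q) − ¼ ln(1 − 2Q).
1 − 2P − Q = 0.12766, giving −½ ln(0.12766) = 1.029192.
1 − 2Q = 0.702128, giving −¼ ln(0.702128) = 0.088410.
d = 1.029192 + 0.088410 = 1.117602.

1.1176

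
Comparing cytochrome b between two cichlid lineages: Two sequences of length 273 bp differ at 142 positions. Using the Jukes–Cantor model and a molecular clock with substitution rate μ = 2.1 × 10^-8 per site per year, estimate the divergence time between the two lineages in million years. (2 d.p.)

21.12

p = 142/273 ≈ 0.520147.
d = −(3/4) ln(1 − 4p/3) = −0.75 ln(1 − 0.693529) = −0.75 ln(0.306471)
  = −0.75 × (-1.182632) = 0.886974 substitutions/site.
Under a molecular clock d = 2μt, so t = d/(2μ) = 0.886974 / (2 × 2.1 × 10^-8) = 21.12 million years.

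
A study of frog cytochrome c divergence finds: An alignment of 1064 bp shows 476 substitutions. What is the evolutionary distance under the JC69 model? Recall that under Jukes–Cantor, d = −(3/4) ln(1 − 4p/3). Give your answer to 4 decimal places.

0.6807

p = 476/1064 ≈ 0.447368.
d = −(3/4) ln(1 − 4p/3) = −0.75 ln(1 − 0.596491) = −0.75 ln(0.403509)
  = −0.75 × (-0.907556) = 0.680667 substitutions/site.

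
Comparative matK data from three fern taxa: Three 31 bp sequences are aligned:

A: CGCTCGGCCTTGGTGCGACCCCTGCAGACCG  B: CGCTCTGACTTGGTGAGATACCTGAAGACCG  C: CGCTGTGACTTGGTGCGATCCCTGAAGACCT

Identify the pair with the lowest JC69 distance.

A–B: 6/31 differ, p = 0.194, d = 0.224.
A–C: 6/31 differ, p = 0.194, d = 0.224.
B–C: 4/31 differ, p = 0.129, d = 0.142.
The smallest distance is between B and C.

B and C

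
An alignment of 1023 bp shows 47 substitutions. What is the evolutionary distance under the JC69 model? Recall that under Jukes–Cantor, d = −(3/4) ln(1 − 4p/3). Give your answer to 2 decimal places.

0.05

p = 47/1023 ≈ 0.045943.
d = −(3/4) ln(1 − 4p/3) = −0.75 ln(1 − 0.061257) = −0.75 ln(0.938743)
  = −0.75 × (-0.063214) = 0.047411 substitutions/site.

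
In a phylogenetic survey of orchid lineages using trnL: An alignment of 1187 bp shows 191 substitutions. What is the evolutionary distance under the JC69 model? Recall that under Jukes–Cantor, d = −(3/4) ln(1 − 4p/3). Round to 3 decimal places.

0.181

p = 191/1187 ≈ 0.16091.
d = −(3/4) ln(1 − 4p/3) = −0.75 ln(1 − 0.214547) = −0.75 ln(0.785453)
  = −0.75 × (-0.241495) = 0.181121 substitutions/site.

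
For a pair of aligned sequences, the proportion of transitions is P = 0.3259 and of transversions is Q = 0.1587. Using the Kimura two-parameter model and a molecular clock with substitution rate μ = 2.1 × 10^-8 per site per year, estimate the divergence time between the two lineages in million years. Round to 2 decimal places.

22.07

Under the Kimura two-parameter model, d = −½ ln(1 − 2P − Q) − ¼ ln(1 − 2Q).
1 − 2P − Q = 0.1895, giving −½ ln(0.1895) = 0.831683.
1 − 2Q = 0.6826, giving −¼ ln(0.6826) = 0.095462.
d = 0.831683 + 0.095462 = 0.927145.
Under a molecular clock d = 2μt, so t = d/(2μ) = 0.927145 / (2 × 2.1 × 10^-8) = 22.07 million years.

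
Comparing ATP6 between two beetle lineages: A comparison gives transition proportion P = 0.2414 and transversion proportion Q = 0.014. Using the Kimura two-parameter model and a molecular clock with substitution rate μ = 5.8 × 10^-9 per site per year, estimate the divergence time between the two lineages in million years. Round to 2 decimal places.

30.21

Under the Kimura two-parameter model, d = −½ ln(1 − 2P − Q) − ¼ ln(1 − 2Q).
1 − 2P − Q = 0.5032, giving −½ ln(0.5032) = 0.343384.
1 − 2Q = 0.972, giving −¼ ln(0.972) = 0.007100.
d = 0.343384 + 0.007100 = 0.350484.
Under a molecular clock d = 2μt, so t = d/(2μ) = 0.350484 / (2 × 5.8 × 10^-9) = 30.21 million years.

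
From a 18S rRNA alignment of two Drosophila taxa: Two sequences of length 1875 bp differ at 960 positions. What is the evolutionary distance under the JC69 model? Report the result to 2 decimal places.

0.86

p = 960/1875 = 0.512.
d = −(3/4) ln(1 − 4p/3) = −0.75 ln(1 − 0.682667) = −0.75 ln(0.317333)
  = −0.75 × (-1.147804) = 0.860853 substitutions/site.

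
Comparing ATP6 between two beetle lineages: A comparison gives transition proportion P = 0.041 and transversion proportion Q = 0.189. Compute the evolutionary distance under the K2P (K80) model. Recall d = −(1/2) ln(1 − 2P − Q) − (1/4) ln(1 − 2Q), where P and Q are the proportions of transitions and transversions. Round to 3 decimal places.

0.277

Under the Kimura two-parameter model, d = −½ ln(1 − 2P − Q) − ¼ ln(1 − 2Q).
1 − 2P − Q = 0.729, giving −½ ln(0.729) = 0.158041.
1 − 2Q = 0.622, giving −¼ ln(0.622) = 0.118704.
d = 0.158041 + 0.118704 = 0.276745.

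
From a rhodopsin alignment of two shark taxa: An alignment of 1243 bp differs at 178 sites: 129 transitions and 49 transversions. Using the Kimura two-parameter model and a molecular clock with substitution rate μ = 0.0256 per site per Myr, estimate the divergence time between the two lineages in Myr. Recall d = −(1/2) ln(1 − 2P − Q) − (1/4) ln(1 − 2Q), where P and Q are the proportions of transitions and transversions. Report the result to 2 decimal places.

P = 129/1243 ≈ 0.103781 and Q = 49/1243 ≈ 0.039421.
Under the Kimura two-parameter model, d = −½ ln(1 − 2P − Q) − ¼ ln(1 − 2Q).
1 − 2P − Q = 0.753017, giving −½ ln(0.753017) = 0.141834.
1 − 2Q = 0.921158, giving −¼ ln(0.921158) = 0.020531.
d = 0.141834 + 0.020531 = 0.162365.
Under a molecular clock d = 2μt, so t = d/(2μ) = 0.162365 / (2 × 0.0256) = 3.17 Myr.

3.17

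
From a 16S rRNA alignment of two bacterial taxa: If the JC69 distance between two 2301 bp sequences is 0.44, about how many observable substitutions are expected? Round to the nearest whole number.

Invert JC69: p = (3/4)(1 − e^(−4d/3)) = 0.75 × (1 − e^(-0.586667)) = 0.75 × (1 − 0.556178) = 0.332867.
Expected differing sites = pL ≈ 0.332867 × 2301 = 765.926967 ≈ 766.

766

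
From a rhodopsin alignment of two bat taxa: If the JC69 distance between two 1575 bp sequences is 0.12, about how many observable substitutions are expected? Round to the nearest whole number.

Invert JC69: p = (3/4)(1 − e^(−4d/3)) = 0.75 × (1 − e^(-0.16)) = 0.75 × (1 − 0.852144) = 0.110892.
Expected differing sites = pL ≈ 0.110892 × 1575 = 174.6549 ≈ 175.

175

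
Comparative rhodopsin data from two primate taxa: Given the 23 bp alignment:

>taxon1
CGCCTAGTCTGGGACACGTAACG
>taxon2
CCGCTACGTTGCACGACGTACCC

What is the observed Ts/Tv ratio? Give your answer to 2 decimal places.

0.22

Transitions are A↔G and C↔T; transversions are all other mismatches.
Transitions: 2. Transversions: 9.
R = 2/9 = 0.222222… ≈ 0.22 (to 2 d.p.).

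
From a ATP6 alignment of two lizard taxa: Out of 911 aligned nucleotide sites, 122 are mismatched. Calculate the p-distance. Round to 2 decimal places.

p = 122/911 = 0.133918… ≈ 0.13 (to 2 d.p.).

0.13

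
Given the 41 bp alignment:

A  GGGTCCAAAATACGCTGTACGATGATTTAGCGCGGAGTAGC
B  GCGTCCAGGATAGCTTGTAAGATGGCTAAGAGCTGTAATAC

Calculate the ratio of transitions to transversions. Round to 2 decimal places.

0.70

Transitions are A↔G and C↔T; transversions are all other mismatches.
Transitions: 7. Transversions: 10.
R = 7/10 = 0.70.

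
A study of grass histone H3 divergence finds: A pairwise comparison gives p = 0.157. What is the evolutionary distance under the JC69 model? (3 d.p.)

d = −(3/4) ln(1 − 4p/3) = −0.75 ln(1 − 0.209333) = −0.75 ln(0.790667)
  = −0.75 × (-0.234878) = 0.176159 substitutions/site.

0.176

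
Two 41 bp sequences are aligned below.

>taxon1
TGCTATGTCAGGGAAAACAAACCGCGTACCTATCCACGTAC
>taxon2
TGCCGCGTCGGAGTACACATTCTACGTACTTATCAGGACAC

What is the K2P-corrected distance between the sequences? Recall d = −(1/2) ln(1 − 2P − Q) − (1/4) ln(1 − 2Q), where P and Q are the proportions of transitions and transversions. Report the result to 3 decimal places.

Of 41 sites, 11 differences are transitions and 6 are transversions, so P = 11/41 ≈ 0.268293 and Q = 6/41 ≈ 0.146341.
Under the Kimura two-parameter model, d = −½ ln(1 − 2P − Q) − ¼ ln(1 − 2Q).
1 − 2P − Q = 0.317073, giving −½ ln(0.317073) = 0.574312.
1 − 2Q = 0.707318, giving −¼ ln(0.707318) = 0.086569.
d = 0.574312 + 0.086569 = 0.660881.

0.661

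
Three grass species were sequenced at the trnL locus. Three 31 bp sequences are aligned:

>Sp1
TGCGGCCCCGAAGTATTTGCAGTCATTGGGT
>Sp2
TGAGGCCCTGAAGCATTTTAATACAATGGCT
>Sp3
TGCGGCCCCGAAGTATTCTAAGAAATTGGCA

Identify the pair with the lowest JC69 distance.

Sp1 and Sp3

Sp1–Sp2: 9/31 differ, p = 0.290, d = 0.367.
Sp1–Sp3: 7/31 differ, p = 0.226, d = 0.269.
Sp2–Sp3: 8/31 differ, p = 0.258, d = 0.316.
The smallest distance is between Sp1 and Sp3.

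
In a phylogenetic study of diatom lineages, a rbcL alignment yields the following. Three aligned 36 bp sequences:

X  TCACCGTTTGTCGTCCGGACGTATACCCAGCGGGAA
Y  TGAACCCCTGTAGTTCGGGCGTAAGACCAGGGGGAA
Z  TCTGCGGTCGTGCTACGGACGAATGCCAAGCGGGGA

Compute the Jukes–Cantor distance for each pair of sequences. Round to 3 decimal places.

X–Y: 12/36 sites differ → p ≈ 0.333333, d = −0.75 ln(1 − 0.444444) = 0.440839 ≈ 0.441.
X–Z: 11/36 sites differ → p ≈ 0.305556, d = −0.75 ln(1 − 0.407408) = 0.392437 ≈ 0.392.
Y–Z: 17/36 sites differ → p ≈ 0.472222, d = −0.75 ln(1 − 0.629629) = 0.744938 ≈ 0.745.

d(X,Y) = 0.441, d(X,Z) = 0.392, d(Y,Z) = 0.745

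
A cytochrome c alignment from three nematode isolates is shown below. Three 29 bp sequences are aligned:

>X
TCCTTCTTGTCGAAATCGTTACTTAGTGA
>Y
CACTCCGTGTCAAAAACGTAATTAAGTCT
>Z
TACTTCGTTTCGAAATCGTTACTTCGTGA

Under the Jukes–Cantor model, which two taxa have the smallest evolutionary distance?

X–Y: 11/29 differ, p = 0.379, d = 0.529.
X–Z: 4/29 differ, p = 0.138, d = 0.152.
Y–Z: 11/29 differ, p = 0.379, d = 0.529.
The smallest distance is between X and Z.

X and Z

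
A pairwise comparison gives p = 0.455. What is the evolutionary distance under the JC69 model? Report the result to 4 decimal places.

d = −(3/4) ln(1 − 4p/3) = −0.75 ln(1 − 0.606667) = −0.75 ln(0.393333)
  = −0.75 × (-0.933099) = 0.699824 substitutions/site.

0.6998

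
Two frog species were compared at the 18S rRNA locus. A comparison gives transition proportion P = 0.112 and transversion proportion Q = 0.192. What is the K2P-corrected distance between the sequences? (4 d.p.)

Under the Kimura two-parameter model, d = −½ ln(1 − 2P − Q) − ¼ ln(1 − 2Q).
1 − 2P − Q = 0.584, giving −½ ln(0.584) = 0.268927.
1 − 2Q = 0.616, giving −¼ ln(0.616) = 0.121127.
d = 0.268927 + 0.121127 = 0.390054.

0.3901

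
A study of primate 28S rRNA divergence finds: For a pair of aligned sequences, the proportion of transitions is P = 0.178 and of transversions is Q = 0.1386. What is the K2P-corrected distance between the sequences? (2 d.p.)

Under the Kimura two-parameter model, d = −½ ln(1 − 2P − Q) − ¼ ln(1 − 2Q).
1 − 2P − Q = 0.5054, giving −½ ln(0.5054) = 0.341203.
1 − 2Q = 0.7228, giving −¼ ln(0.7228) = 0.081156.
d = 0.341203 + 0.081156 = 0.422359.

0.42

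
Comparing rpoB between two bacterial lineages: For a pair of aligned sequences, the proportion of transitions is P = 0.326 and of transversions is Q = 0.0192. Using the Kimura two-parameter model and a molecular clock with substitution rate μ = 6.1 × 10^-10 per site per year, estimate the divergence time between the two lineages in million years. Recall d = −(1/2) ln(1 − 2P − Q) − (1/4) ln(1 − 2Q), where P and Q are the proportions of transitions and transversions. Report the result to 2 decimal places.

Under the Kimura two-parameter model, d = −½ ln(1 − 2P − Q) − ¼ ln(1 − 2Q).
1 − 2P − Q = 0.3288, giving −½ ln(0.3288) = 0.556153.
1 − 2Q = 0.9616, giving −¼ ln(0.9616) = 0.009789.
d = 0.556153 + 0.009789 = 0.565942.
Under a molecular clock d = 2μt, so t = d/(2μ) = 0.565942 / (2 × 6.1 × 10^-10) = 463.89 million years.

463.89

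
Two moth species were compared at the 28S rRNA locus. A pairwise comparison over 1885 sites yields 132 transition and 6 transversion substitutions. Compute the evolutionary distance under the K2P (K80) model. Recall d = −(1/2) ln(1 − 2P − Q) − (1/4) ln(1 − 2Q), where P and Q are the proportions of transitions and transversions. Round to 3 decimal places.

P = 132/1885 ≈ 0.070027 and Q = 6/1885 ≈ 0.003183.
Under the Kimura two-parameter model, d = −½ ln(1 − 2P − Q) − ¼ ln(1 − 2Q).
1 − 2P − Q = 0.856763, giving −½ ln(0.856763) = 0.077297.
1 − 2Q = 0.993634, giving −¼ ln(0.993634) = 0.001597.
d = 0.077297 + 0.001597 = 0.078894.

0.079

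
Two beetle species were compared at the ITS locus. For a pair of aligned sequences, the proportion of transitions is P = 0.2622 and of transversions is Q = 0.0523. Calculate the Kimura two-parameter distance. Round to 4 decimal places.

0.4575

Under the Kimura two-parameter model, d = −½ ln(1 − 2P − Q) − ¼ ln(1 − 2Q).
1 − 2P − Q = 0.4233, giving −½ ln(0.4233) = 0.429837.
1 − 2Q = 0.8954, giving −¼ ln(0.8954) = 0.027621.
d = 0.429837 + 0.027621 = 0.457458.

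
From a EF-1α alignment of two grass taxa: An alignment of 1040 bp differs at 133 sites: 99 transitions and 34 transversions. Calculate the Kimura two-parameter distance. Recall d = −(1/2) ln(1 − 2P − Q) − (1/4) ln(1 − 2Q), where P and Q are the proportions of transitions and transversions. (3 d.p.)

P = 99/1040 ≈ 0.095192 and Q = 34/1040 ≈ 0.032692.
Under the Kimura two-parameter model, d = −½ ln(1 − 2P − Q) − ¼ ln(1 − 2Q).
1 − 2P − Q = 0.776924, giving −½ ln(0.776924) = 0.126206.
1 − 2Q = 0.934616, giving −¼ ln(0.934616) = 0.016905.
d = 0.126206 + 0.016905 = 0.143111.

0.143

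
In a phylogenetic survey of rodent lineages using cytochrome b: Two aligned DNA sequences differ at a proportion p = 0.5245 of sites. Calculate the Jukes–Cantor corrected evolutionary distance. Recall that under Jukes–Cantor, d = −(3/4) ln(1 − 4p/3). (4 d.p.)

0.9013

d = −(3/4) ln(1 − 4p/3) = −0.75 ln(1 − 0.699333) = −0.75 ln(0.300667)
  = −0.75 × (-1.201752) = 0.901314 substitutions/site.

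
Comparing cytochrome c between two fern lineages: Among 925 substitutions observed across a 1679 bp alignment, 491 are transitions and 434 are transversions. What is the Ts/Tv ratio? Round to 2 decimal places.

R = 491/434 = 1.131336… ≈ 1.13 (to 2 d.p.).

1.13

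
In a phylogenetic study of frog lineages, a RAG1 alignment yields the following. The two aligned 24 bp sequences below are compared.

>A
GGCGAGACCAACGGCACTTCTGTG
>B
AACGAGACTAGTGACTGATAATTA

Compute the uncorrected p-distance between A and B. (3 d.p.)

The sequences differ at 13 of 24 positions.
p = 13/24 = 0.541666… ≈ 0.542 (to 3 d.p.).

0.542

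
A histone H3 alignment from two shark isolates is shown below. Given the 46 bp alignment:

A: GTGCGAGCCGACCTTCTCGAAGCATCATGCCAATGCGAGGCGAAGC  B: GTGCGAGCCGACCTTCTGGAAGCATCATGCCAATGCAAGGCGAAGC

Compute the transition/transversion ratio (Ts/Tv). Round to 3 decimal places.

Transitions are A↔G and C↔T; transversions are all other mismatches.
Transitions: 1. Transversions: 1.
R = 1/1 = 1.000.

1.000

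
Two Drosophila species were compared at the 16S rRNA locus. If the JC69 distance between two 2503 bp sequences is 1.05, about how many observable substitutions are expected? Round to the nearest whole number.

Invert JC69: p = (3/4)(1 − e^(−4d/3)) = 0.75 × (1 − e^(-1.4)) = 0.75 × (1 − 0.246597) = 0.565052.
Expected differing sites = pL ≈ 0.565052 × 2503 = 1414.325156 ≈ 1414.

1414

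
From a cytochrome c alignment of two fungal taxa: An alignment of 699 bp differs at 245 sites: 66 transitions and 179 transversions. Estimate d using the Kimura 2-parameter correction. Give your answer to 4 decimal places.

0.4738

P = 66/699 ≈ 0.094421 and Q = 179/699 ≈ 0.25608.
Under the Kimura two-parameter model, d = −½ ln(1 − 2P − Q) − ¼ ln(1 − 2Q).
1 − 2P − Q = 0.555078, giving −½ ln(0.555078) = 0.294323.
1 − 2Q = 0.48784, giving −¼ ln(0.48784) = 0.179442.
d = 0.294323 + 0.179442 = 0.473765.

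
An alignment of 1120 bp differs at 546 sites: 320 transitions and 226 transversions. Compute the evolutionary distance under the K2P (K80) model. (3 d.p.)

P = 320/1120 ≈ 0.285714 and Q = 226/1120 ≈ 0.201786.
Under the Kimura two-parameter model, d = −½ ln(1 − 2P − Q) − ¼ ln(1 − 2Q).
1 − 2P − Q = 0.226786, giving −½ ln(0.226786) = 0.741874.
1 − 2Q = 0.596428, giving −¼ ln(0.596428) = 0.129199.
d = 0.741874 + 0.129199 = 0.871073.

0.871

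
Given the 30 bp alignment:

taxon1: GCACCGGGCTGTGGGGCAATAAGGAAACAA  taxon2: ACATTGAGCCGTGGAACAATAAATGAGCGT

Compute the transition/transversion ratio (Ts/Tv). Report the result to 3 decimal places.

5.500

Transitions are A↔G and C↔T; transversions are all other mismatches.
Transitions: 11. Transversions: 2.
R = 11/2 = 5.500.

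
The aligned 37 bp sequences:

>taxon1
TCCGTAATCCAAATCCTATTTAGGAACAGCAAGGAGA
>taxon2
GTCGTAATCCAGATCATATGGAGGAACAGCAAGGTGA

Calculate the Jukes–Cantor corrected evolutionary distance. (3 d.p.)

The sequences differ at 7 of 37 sites (1, 2, 12, 16, 20, 21, 35), so p = 7/37 ≈ 0.189189.
d = −(3/4) ln(1 − 4p/3) = −0.75 ln(1 − 0.252252) = −0.75 ln(0.747748)
  = −0.75 × (-0.290689) = 0.218017 substitutions/site.

0.218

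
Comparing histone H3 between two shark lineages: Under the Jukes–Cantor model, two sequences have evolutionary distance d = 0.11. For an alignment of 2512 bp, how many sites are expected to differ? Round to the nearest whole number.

257

Invert JC69: p = (3/4)(1 − e^(−4d/3)) = 0.75 × (1 − e^(-0.146667)) = 0.75 × (1 − 0.863582) = 0.102314.
Expected differing sites = pL ≈ 0.102314 × 2512 = 257.012768 ≈ 257.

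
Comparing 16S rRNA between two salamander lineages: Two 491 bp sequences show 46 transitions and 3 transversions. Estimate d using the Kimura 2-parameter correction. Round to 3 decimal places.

P = 46/491 ≈ 0.093686 and Q = 3/491 ≈ 0.00611.
Under the Kimura two-parameter model, d = −½ ln(1 − 2P − Q) − ¼ ln(1 − 2Q).
1 − 2P − Q = 0.806518, giving −½ ln(0.806518) = 0.107515.
1 − 2Q = 0.98778, giving −¼ ln(0.98778) = 0.003074.
d = 0.107515 + 0.003074 = 0.110589.

0.111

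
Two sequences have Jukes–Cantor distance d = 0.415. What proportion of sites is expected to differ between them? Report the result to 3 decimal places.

0.319

p = (3/4)(1 − e^(−4d/3)) = 0.75 × (1 − e^(-0.553333)) = 0.75 × (1 − 0.575030) = 0.318728.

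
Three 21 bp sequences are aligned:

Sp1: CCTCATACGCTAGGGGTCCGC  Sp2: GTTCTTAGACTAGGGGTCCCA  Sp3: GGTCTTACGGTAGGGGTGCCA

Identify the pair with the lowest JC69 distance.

Sp1–Sp2: 7/21 differ, p = 0.333, d = 0.441.
Sp1–Sp3: 7/21 differ, p = 0.333, d = 0.441.
Sp2–Sp3: 5/21 differ, p = 0.238, d = 0.286.
The smallest distance is between Sp2 and Sp3.

Sp2 and Sp3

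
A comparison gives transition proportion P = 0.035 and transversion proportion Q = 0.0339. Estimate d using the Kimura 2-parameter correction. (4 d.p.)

Under the Kimura two-parameter model, d = −½ ln(1 − 2P − Q) − ¼ ln(1 − 2Q).
1 − 2P − Q = 0.8961, giving −½ ln(0.8961) = 0.054852.
1 − 2Q = 0.9322, giving −¼ ln(0.9322) = 0.017552.
d = 0.054852 + 0.017552 = 0.072404.

0.0724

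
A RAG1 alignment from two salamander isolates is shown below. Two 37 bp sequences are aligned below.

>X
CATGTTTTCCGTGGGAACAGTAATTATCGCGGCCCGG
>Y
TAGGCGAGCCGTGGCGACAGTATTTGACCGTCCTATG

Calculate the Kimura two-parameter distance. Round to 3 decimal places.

0.789

Of 37 sites, 5 differences are transitions and 13 are transversions, so P = 5/37 ≈ 0.135135 and Q = 13/37 ≈ 0.351351.
Under the Kimura two-parameter model, d = −½ ln(1 − 2P − Q) − ¼ ln(1 − 2Q).
1 − 2P − Q = 0.378379, giving −½ ln(0.378379) = 0.485929.
1 − 2Q = 0.297298, giving −¼ ln(0.297298) = 0.303255.
d = 0.485929 + 0.303255 = 0.789184.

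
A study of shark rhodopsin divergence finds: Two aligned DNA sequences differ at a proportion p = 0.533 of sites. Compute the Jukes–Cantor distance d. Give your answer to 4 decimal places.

d = −(3/4) ln(1 − 4p/3) = −0.75 ln(1 − 0.710667) = −0.75 ln(0.289333)
  = −0.75 × (-1.240177) = 0.930133 substitutions/site.

0.9301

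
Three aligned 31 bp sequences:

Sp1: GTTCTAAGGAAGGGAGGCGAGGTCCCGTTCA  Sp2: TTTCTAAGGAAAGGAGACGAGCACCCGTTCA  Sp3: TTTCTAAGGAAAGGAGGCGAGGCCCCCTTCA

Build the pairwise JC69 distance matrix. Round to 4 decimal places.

Sp1–Sp2: 5/31 sites differ → p ≈ 0.16129, d = −0.75 ln(1 − 0.215053) = 0.181604 ≈ 0.1816.
Sp1–Sp3: 4/31 sites differ → p ≈ 0.129032, d = −0.75 ln(1 − 0.172043) = 0.141596 ≈ 0.1416.
Sp2–Sp3: 4/31 sites differ → p ≈ 0.129032, d = −0.75 ln(1 − 0.172043) = 0.141596 ≈ 0.1416.

d(Sp1,Sp2) = 0.1816, d(Sp1,Sp3) = 0.1416, d(Sp2,Sp3) = 0.1416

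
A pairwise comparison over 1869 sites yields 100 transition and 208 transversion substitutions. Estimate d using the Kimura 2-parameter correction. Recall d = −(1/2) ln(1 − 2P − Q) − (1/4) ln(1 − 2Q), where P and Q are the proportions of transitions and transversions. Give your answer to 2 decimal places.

P = 100/1869 ≈ 0.053505 and Q = 208/1869 ≈ 0.111289.
Under the Kimura two-parameter model, d = −½ ln(1 − 2P − Q) − ¼ ln(1 − 2Q).
1 − 2P − Q = 0.781701, giving −½ ln(0.781701) = 0.123141.
1 − 2Q = 0.777422, giving −¼ ln(0.777422) = 0.062943.
d = 0.123141 + 0.062943 = 0.186084.

0.19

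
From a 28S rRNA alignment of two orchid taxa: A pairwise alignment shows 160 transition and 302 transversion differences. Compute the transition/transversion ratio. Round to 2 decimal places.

R = 160/302 = 0.529801… ≈ 0.53 (to 2 d.p.).

0.53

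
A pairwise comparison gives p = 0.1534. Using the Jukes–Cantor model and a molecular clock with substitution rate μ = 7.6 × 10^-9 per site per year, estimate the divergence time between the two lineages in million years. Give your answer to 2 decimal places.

11.29

d = −(3/4) ln(1 − 4p/3) = −0.75 ln(1 − 0.204533) = −0.75 ln(0.795467)
  = −0.75 × (-0.228826) = 0.171620 substitutions/site.
Under a molecular clock d = 2μt, so t = d/(2μ) = 0.171620 / (2 × 7.6 × 10^-9) = 11.29 million years.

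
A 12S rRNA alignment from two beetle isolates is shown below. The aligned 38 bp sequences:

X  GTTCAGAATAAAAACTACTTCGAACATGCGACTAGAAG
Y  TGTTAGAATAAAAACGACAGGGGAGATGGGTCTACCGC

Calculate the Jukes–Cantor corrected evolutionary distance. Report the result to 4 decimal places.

The sequences differ at 15 of 38 sites, so p = 15/38 ≈ 0.394737.
d = −(3/4) ln(1 − 4p/3) = −0.75 ln(1 − 0.526316) = −0.75 ln(0.473684)
  = −0.75 × (-0.747215) = 0.560411 substitutions/site.

0.5604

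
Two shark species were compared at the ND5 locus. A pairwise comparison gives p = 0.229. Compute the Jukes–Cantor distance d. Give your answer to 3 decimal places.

0.273

d = −(3/4) ln(1 − 4p/3) = −0.75 ln(1 − 0.305333) = −0.75 ln(0.694667)
  = −0.75 × (-0.364323) = 0.273242 substitutions/site.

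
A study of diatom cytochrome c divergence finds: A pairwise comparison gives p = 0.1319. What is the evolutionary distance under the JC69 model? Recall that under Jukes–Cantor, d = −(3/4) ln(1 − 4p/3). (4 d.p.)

d = −(3/4) ln(1 − 4p/3) = −0.75 ln(1 − 0.175867) = −0.75 ln(0.824133)
  = −0.75 × (-0.193423) = 0.145067 substitutions/site.

0.1451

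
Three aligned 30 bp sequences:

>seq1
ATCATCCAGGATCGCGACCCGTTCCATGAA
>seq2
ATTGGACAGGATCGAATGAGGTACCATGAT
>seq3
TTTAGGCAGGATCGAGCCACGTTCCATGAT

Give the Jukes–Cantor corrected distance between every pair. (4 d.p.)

seq1–seq2: 12/30 sites differ → p = 0.4, d = −0.75 ln(1 − 0.533333) = 0.571605 ≈ 0.5716.
seq1–seq3: 8/30 sites differ → p ≈ 0.266667, d = −0.75 ln(1 − 0.355556) = 0.329526 ≈ 0.3295.
seq2–seq3: 8/30 sites differ → p ≈ 0.266667, d = −0.75 ln(1 − 0.355556) = 0.329526 ≈ 0.3295.

d(seq1,seq2) = 0.5716, d(seq1,seq3) = 0.3295, d(seq2,seq3) = 0.3295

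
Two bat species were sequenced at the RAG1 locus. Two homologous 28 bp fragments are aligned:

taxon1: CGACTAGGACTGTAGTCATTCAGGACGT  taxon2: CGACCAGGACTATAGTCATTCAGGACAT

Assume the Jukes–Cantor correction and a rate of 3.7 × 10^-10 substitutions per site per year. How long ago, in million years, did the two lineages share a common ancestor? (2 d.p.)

The sequences differ at 3 of 28 sites (5, 12, 27), so p = 3/28 ≈ 0.107143.
d = −(3/4) ln(1 − 4p/3) = −0.75 ln(1 − 0.142857) = −0.75 ln(0.857143)
  = −0.75 × (-0.154151) = 0.115613 substitutions/site.
Under a molecular clock d = 2μt, so t = d/(2μ) = 0.115613 / (2 × 3.7 × 10^-10) = 156.23 million years.

156.23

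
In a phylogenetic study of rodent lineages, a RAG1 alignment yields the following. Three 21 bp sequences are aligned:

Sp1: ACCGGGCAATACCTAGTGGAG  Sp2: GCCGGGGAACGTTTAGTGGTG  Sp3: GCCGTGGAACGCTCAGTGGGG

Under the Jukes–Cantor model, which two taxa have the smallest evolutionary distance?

Sp2 and Sp3

Sp1–Sp2: 7/21 differ, p = 0.333, d = 0.441.
Sp1–Sp3: 8/21 differ, p = 0.381, d = 0.532.
Sp2–Sp3: 4/21 differ, p = 0.190, d = 0.220.
The smallest distance is between Sp2 and Sp3.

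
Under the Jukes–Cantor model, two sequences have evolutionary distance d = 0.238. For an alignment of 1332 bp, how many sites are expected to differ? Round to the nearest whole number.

Invert JC69: p = (3/4)(1 − e^(−4d/3)) = 0.75 × (1 − e^(-0.317333)) = 0.75 × (1 − 0.728088) = 0.203934.
Expected differing sites = pL ≈ 0.203934 × 1332 = 271.640088 ≈ 272.

272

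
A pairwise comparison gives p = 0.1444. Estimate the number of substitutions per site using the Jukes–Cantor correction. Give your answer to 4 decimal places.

0.1604

d = −(3/4) ln(1 − 4p/3) = −0.75 ln(1 − 0.192533) = −0.75 ln(0.807467)
  = −0.75 × (-0.213853) = 0.160390 substitutions/site.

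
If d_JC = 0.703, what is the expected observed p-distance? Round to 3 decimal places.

p = (3/4)(1 − e^(−4d/3)) = 0.75 × (1 − e^(-0.937333)) = 0.75 × (1 − 0.391671) = 0.456247.

0.456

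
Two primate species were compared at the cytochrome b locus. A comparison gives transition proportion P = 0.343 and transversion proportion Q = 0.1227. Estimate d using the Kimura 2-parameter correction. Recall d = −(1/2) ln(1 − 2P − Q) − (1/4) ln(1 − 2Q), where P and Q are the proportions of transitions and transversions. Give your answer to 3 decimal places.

Under the Kimura two-parameter model, d = −½ ln(1 − 2P − Q) − ¼ ln(1 − 2Q).
1 − 2P − Q = 0.1913, giving −½ ln(0.1913) = 0.826956.
1 − 2Q = 0.7546, giving −¼ ln(0.7546) = 0.070392.
d = 0.826956 + 0.070392 = 0.897348.

0.897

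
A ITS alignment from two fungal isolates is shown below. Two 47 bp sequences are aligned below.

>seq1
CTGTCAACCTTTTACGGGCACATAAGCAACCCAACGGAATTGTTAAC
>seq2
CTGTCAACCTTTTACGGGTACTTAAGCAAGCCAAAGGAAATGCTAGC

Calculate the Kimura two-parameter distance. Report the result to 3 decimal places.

Of 47 sites, 3 differences are transitions and 4 are transversions, so P = 3/47 ≈ 0.06383 and Q = 4/47 ≈ 0.085106.
Under the Kimura two-parameter model, d = −½ ln(1 − 2P − Q) − ¼ ln(1 − 2Q).
1 − 2P − Q = 0.787234, giving −½ ln(0.787234) = 0.119615.
1 − 2Q = 0.829788, giving −¼ ln(0.829788) = 0.046646.
d = 0.119615 + 0.046646 = 0.166261.

0.166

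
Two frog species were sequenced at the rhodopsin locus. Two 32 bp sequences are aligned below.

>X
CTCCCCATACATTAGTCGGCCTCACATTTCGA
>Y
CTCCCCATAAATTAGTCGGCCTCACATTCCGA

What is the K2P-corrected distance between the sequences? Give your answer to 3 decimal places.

Of 32 sites, 1 differences are transitions and 1 are transversions, so P = 1/32 = 0.03125 and Q = 1/32 = 0.03125.
Under the Kimura two-parameter model, d = −½ ln(1 − 2P − Q) − ¼ ln(1 − 2Q).
1 − 2P − Q = 0.90625, giving −½ ln(0.90625) = 0.049220.
1 − 2Q = 0.9375, giving −¼ ln(0.9375) = 0.016135.
d = 0.049220 + 0.016135 = 0.065355.

0.065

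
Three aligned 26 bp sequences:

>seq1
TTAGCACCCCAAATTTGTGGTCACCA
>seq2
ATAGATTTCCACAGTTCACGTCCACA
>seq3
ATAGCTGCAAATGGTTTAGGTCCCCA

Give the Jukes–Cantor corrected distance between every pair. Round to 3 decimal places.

d(seq1,seq2) = 0.717, d(seq1,seq3) = 0.623, d(seq2,seq3) = 0.539

seq1–seq2: 12/26 sites differ → p ≈ 0.461538, d = −0.75 ln(1 − 0.615384) = 0.716632 ≈ 0.717.
seq1–seq3: 11/26 sites differ → p ≈ 0.423077, d = −0.75 ln(1 − 0.564103) = 0.622762 ≈ 0.623.
seq2–seq3: 10/26 sites differ → p ≈ 0.384615, d = −0.75 ln(1 − 0.51282) = 0.539341 ≈ 0.539.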